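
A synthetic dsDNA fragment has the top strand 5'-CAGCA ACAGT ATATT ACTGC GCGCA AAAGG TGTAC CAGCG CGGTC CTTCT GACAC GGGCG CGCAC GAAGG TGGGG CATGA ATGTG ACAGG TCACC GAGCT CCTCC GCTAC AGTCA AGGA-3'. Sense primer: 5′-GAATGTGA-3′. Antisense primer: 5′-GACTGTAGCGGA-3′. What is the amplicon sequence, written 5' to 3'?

Scanning the template, GAATGTGA occurs at positions 79–86; this primer anneals to the bottom strand there with its 3' end pointing downstream.
Taking the reverse complement of GACTGTAGCGGA gives TCCGCTACAGTC, found at positions 103–114 on the template; the primer anneals here to the top strand with its 3' end pointing upstream.
The product is the template from position 79 through 114 (36 bp).

5'-GAATGTGACAGGTCACCGAGCTCCTCCGCTACAGTC-3'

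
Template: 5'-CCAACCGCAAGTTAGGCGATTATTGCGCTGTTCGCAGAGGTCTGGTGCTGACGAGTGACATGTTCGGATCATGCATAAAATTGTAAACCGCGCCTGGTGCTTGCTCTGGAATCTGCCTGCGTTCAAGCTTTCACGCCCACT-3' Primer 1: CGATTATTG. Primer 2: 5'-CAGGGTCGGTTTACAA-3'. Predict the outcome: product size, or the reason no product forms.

No product — primer 2 has no binding site in the template.

Primer 2 (CAGGGTCGGTTTACAA) does not match the top strand, and its reverse complement TTGTAAACCGACCCTG does not match either.
With no annealing site for primer 2, no amplification occurs.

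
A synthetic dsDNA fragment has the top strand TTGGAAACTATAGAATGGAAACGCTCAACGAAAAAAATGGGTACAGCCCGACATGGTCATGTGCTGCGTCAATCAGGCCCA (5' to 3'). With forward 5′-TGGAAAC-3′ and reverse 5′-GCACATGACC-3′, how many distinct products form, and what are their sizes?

Two products: 63 bp, 49 bp

The forward primer TGGAAAC matches the top strand at positions 2–8, 16–22.
The reverse primer's reverse complement is GGTCATGTGC, matching at positions 55–64.
Each forward site pairs with the reverse site to give a product ending at position 64: sizes 63, 49 bp.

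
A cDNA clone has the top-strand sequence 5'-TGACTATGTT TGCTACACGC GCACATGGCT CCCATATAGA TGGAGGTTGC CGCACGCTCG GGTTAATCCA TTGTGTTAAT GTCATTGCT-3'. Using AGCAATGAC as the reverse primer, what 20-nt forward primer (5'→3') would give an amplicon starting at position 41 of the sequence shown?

5'-TGGAGGTTGCCGCACGCTCG-3'

The reverse primer's reverse complement GTCATTGCT matches the template at positions 81–89; the product starts at position 41.
The forward primer is identical to the top strand over positions 41–60: TGGAGGTTGCCGCACGCTCG.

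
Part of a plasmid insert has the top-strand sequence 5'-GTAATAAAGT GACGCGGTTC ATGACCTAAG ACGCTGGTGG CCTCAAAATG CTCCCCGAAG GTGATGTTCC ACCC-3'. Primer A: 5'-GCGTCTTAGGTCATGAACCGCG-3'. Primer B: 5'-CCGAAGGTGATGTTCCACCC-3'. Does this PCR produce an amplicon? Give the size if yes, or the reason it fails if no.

Primer A (GCGTCTTAGGTCATGAACCGCG) has reverse complement CGCGGTTCATGACCTAAGACGC, which matches the top strand at positions 13–34; primer A anneals to the top strand there with its 3' end pointing upstream toward position 13.
Primer B (CCGAAGGTGATGTTCCACCC) matches the top strand directly at positions 55–74; it anneals to the bottom strand with its 3' end pointing downstream toward position 74.
The 3' ends diverge (primer A extends toward position 1, primer B toward position 74), so the primers never converge on a shared product.

No product — the primers' 3' ends point away from each other.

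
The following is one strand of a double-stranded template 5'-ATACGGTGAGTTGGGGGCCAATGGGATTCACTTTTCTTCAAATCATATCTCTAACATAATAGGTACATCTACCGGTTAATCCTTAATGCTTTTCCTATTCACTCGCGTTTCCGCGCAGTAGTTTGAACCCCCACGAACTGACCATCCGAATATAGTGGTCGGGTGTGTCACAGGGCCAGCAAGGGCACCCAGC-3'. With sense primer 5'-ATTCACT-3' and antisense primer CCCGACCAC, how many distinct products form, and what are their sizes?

Two products: 138 bp, 67 bp

The forward primer ATTCACT matches the top strand at positions 26–32, 97–103.
The reverse primer's reverse complement is GTGGTCGGG, matching at positions 155–163.
Each forward site pairs with the reverse site to give a product ending at position 163: sizes 138, 67 bp.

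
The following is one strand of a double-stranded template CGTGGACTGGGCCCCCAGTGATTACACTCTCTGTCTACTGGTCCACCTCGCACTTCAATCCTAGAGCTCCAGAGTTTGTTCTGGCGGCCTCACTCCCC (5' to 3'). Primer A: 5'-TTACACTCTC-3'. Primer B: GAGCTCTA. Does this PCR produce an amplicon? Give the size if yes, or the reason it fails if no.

Primer A (TTACACTCTC) matches the top strand at positions 22–31; it acts as a forward primer.
Primer B's reverse complement is TAGAGCTC, matching the top strand at positions 62–69; it acts as a reverse primer.
The 3' ends face each other across positions 22–69, giving a 48 bp product.

Yes — a 48 bp product.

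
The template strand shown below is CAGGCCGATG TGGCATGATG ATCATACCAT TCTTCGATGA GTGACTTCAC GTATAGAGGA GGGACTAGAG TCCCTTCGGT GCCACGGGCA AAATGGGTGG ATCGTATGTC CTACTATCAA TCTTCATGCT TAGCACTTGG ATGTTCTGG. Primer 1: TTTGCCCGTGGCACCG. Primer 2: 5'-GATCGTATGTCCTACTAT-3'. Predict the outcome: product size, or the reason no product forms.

Primer 1 (TTTGCCCGTGGCACCG) has reverse complement CGGTGCCACGGGCAAA, which matches the top strand at positions 77–92; primer 1 anneals to the top strand there with its 3' end pointing upstream toward position 77.
Primer 2 (GATCGTATGTCCTACTAT) matches the top strand directly at positions 100–117; it anneals to the bottom strand with its 3' end pointing downstream toward position 117.
The 3' ends diverge (primer 1 extends toward position 1, primer 2 toward position 149), so the primers never converge on a shared product.

No product — the primers' 3' ends point away from each other.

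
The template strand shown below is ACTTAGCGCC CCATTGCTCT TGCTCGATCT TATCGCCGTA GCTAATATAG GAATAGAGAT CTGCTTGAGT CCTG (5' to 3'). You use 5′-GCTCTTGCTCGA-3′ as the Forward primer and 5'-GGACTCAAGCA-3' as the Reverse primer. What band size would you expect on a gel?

57 bp

The forward primer matches the template at positions 16–27.
Taking the reverse complement of GGACTCAAGCA gives TGCTTGAGTCC, found at positions 62–72 on the template; the primer anneals here to the top strand with its 3' end pointing upstream.
The product runs from position 16 to position 72, so its length is 72 − 16 + 1 = 57 bp.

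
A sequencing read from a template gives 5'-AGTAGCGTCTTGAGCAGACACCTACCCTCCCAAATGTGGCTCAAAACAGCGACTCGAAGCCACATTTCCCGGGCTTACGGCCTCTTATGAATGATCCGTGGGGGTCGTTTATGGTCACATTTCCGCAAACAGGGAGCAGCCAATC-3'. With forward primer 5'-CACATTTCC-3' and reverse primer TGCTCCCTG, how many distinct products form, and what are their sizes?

Two products: 78 bp, 23 bp

The forward primer CACATTTCC matches the top strand at positions 61–69, 116–124.
The reverse primer's reverse complement is CAGGGAGCA, matching at positions 130–138.
Each forward site pairs with the reverse site to give a product ending at position 138: sizes 78, 23 bp.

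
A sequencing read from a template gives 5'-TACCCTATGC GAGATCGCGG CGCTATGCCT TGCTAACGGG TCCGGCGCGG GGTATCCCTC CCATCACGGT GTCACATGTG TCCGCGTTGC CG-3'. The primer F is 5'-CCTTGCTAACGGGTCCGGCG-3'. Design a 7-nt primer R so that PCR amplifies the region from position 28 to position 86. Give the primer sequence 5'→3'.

5'-CGCGGAC-3'

The product's 3' end on the top strand is position 86.
The reverse primer anneals to the top strand over positions 80–86, i.e. to GTCCGCG.
Its sequence written 5'→3' is the reverse complement: CGCGGAC.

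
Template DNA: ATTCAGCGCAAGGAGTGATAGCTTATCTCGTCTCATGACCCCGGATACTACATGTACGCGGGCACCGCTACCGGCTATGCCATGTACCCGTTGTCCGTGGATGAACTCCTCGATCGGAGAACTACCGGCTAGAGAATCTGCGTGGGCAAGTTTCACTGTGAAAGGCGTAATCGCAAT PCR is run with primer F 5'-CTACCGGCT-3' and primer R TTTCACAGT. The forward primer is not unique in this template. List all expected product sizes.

96 bp, 42 bp

The forward primer CTACCGGCT matches the top strand at positions 68–76, 122–130.
The reverse primer's reverse complement is ACTGTGAAA, matching at positions 155–163.
Each forward site pairs with the reverse site to give a product ending at position 163: sizes 96, 42 bp.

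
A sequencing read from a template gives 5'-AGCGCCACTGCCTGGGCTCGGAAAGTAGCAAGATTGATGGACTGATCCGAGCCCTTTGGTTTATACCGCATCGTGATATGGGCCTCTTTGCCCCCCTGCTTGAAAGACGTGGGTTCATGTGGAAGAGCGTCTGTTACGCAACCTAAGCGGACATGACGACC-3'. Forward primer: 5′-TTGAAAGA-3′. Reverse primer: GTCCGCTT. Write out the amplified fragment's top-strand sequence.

5'-TTGAAAGACGTGGGTTCATGTGGAAGAGCGTCTGTTACGCAACCTAAGCGGAC-3'

The forward primer matches the template at positions 100–107.
Taking the reverse complement of GTCCGCTT gives AAGCGGAC, found at positions 145–152 on the template; the primer anneals here to the top strand with its 3' end pointing upstream.
The product is the template from position 100 through 152 (53 bp).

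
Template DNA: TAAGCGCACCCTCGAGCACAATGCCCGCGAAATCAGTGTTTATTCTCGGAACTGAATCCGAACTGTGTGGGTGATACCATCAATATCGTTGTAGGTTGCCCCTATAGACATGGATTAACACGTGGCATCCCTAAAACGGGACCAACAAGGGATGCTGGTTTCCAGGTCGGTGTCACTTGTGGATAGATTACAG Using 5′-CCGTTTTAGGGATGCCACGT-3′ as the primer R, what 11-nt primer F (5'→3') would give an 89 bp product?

The reverse primer's reverse complement ACGTGGCATCCCTAAAACGG matches the template at positions 120–139, so the product ends at position 139.
An 89 bp product then starts at position 139 − 89 + 1 = 51.
The forward primer is identical to the top strand there: ACTGAATCCGA.

5'-ACTGAATCCGA-3'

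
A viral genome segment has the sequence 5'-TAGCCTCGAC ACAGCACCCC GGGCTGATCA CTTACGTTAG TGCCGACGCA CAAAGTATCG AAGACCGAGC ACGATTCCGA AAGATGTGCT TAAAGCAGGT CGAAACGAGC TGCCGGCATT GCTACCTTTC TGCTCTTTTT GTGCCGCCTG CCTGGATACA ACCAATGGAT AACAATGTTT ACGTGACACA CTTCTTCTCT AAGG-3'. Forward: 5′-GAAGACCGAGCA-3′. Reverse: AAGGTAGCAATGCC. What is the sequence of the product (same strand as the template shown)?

Forward primer GAAGACCGAGCA is found on the top strand at positions 60–71.
The reverse primer's reverse complement is GGCATTGCTACCTT, which matches the template at positions 115–128.
The product is the template from position 60 through 128 (69 bp).

5'-GAAGACCGAGCACGATTCCGAAAGATGTGCTTAAAGCAGGTCGAAACGAGCTGCCGGCATTGCTACCTT-3'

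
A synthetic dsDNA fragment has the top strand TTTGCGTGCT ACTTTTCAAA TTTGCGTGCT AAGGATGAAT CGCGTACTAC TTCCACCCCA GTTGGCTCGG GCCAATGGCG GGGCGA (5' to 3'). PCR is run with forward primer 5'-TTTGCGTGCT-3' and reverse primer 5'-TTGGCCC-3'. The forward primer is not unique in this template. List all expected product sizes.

The forward primer TTTGCGTGCT matches the top strand at positions 1–10, 21–30.
The reverse primer's reverse complement is GGGCCAA, matching at positions 69–75.
Each forward site pairs with the reverse site to give a product ending at position 75: sizes 75, 55 bp.

75 bp, 55 bp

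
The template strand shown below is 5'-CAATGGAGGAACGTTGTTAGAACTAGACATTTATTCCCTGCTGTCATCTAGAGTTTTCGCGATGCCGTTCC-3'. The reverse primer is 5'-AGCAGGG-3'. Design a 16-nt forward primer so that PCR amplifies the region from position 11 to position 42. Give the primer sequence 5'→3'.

The reverse primer's reverse complement CCCTGCT matches the template at positions 36–42; the product starts at position 11.
The forward primer is identical to the top strand over positions 11–26: ACGTTGTTAGAACTAG.

5'-ACGTTGTTAGAACTAG-3'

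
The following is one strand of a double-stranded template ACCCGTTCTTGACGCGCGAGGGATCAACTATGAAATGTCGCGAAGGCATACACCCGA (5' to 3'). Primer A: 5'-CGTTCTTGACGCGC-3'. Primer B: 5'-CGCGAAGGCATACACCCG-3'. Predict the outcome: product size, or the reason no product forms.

No product — both primers anneal to the same strand and extend in the same direction.

Primer A (CGTTCTTGACGCGC) matches the top strand at positions 4–17 (3' end points downstream).
Primer B (CGCGAAGGCATACACCCG) also matches the top strand directly, at positions 39–56 — its reverse complement CGGGTGTATGCCTTCGCG is not present.
Both primers anneal to the bottom strand with 3' ends pointing the same way, so neither can prime synthesis back toward the other.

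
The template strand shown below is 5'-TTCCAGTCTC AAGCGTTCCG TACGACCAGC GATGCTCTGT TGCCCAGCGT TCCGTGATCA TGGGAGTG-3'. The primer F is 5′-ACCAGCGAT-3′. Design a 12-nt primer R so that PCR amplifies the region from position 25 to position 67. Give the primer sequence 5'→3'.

5'-ACTCCCATGATC-3'

The product's 3' end on the top strand is position 67.
The reverse primer anneals to the top strand over positions 56–67, i.e. to GATCATGGGAGT.
Its sequence written 5'→3' is the reverse complement: ACTCCCATGATC.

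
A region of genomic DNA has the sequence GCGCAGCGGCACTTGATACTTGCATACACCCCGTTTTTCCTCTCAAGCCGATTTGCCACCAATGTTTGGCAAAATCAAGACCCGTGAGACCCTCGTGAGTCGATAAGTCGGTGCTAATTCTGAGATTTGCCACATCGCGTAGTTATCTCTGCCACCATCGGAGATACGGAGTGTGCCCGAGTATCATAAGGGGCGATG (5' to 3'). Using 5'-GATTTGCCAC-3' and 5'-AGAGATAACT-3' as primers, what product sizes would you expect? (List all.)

The forward primer GATTTGCCAC matches the top strand at positions 50–59, 124–133.
The reverse primer's reverse complement is AGTTATCTCT, matching at positions 141–150.
Each forward site pairs with the reverse site to give a product ending at position 150: sizes 101, 27 bp.

101 bp, 27 bp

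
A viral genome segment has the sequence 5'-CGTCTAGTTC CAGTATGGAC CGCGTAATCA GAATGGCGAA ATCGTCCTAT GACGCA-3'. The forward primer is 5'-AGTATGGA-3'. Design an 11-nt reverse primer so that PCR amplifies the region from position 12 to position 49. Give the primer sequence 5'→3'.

The product's 3' end on the top strand is position 49.
The reverse primer anneals to the top strand over positions 39–49, i.e. to AAATCGTCCTA.
Its sequence written 5'→3' is the reverse complement: TAGGACGATTT.

5'-TAGGACGATTT-3'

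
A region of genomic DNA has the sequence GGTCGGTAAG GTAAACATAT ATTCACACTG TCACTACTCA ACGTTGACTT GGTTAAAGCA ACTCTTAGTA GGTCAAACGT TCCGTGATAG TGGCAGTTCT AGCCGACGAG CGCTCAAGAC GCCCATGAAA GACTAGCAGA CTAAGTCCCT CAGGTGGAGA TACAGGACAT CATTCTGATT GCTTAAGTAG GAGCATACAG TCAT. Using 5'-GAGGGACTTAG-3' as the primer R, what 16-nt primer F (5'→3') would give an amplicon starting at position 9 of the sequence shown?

The reverse primer's reverse complement CTAAGTCCCTC matches the template at positions 141–151; the product starts at position 9.
The forward primer is identical to the top strand over positions 9–24: AGGTAAACATATATTC.

5'-AGGTAAACATATATTC-3'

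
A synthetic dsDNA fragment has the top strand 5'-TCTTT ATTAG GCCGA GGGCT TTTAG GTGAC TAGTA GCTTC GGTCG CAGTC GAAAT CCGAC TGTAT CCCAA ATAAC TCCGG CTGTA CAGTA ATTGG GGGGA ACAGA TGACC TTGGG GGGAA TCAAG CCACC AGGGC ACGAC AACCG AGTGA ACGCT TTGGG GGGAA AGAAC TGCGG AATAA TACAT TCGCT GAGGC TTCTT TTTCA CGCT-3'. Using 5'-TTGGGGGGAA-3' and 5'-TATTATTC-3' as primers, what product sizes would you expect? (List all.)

The forward primer TTGGGGGGAA matches the top strand at positions 92–101, 111–120, 156–165.
The reverse primer's reverse complement is GAATAATA, matching at positions 175–182.
Each forward site pairs with the reverse site to give a product ending at position 182: sizes 91, 72, 27 bp.

91 bp, 72 bp, 27 bp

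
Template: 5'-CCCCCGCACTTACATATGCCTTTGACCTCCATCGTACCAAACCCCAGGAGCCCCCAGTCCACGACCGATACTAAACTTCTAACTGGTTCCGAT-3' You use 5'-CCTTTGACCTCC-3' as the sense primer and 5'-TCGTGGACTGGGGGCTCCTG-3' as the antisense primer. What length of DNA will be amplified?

46 bp

The forward primer matches the template at positions 19–30.
The reverse primer's reverse complement is CAGGAGCCCCCAGTCCACGA, which matches the template at positions 45–64.
Product length = (reverse-primer end) − (forward-primer start) + 1 = 64 − 19 + 1 = 46 bp.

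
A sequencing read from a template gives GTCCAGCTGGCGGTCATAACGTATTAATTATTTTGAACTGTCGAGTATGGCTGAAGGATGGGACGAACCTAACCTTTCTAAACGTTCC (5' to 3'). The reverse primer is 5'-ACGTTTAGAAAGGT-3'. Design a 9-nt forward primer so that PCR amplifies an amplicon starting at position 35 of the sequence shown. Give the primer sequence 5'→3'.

The reverse primer's reverse complement ACCTTTCTAAACGT matches the template at positions 72–85; the product starts at position 35.
The forward primer is identical to the top strand over positions 35–43: GAACTGTCG.

5'-GAACTGTCG-3'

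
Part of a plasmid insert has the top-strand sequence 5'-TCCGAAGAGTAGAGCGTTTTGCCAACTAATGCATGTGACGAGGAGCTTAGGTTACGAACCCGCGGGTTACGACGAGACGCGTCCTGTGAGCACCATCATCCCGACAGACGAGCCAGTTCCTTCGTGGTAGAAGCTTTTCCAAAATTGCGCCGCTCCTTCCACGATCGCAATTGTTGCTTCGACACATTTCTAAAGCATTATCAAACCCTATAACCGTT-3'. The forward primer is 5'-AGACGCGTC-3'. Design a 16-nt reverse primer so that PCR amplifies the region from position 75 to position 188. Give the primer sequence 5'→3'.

5'-AATGTGTCGAAGCAAC-3'

The product's 3' end on the top strand is position 188.
The reverse primer anneals to the top strand over positions 173–188, i.e. to GTTGCTTCGACACATT.
Its sequence written 5'→3' is the reverse complement: AATGTGTCGAAGCAAC.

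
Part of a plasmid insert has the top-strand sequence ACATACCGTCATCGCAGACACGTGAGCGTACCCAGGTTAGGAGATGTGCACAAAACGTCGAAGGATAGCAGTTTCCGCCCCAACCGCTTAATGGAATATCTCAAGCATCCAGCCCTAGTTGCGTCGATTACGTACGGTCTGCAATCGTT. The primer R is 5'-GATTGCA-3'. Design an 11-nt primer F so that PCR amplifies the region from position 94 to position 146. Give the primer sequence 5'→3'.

The reverse primer's reverse complement TGCAATC matches the template at positions 140–146; the product starts at position 94.
The forward primer is identical to the top strand over positions 94–104: GAATATCTCAA.

5'-GAATATCTCAA-3'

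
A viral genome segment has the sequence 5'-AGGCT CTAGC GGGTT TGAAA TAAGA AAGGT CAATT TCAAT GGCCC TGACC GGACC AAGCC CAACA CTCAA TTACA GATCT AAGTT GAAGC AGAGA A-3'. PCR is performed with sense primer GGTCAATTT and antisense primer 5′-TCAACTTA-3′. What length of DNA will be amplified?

Forward primer GGTCAATTT is found on the top strand at positions 28–36.
Reverse complement of the reverse primer: TAAGTTGA. This occurs on the top strand at positions 80–87.
Amplicon spans positions 28–87: 60 bp.

60 bp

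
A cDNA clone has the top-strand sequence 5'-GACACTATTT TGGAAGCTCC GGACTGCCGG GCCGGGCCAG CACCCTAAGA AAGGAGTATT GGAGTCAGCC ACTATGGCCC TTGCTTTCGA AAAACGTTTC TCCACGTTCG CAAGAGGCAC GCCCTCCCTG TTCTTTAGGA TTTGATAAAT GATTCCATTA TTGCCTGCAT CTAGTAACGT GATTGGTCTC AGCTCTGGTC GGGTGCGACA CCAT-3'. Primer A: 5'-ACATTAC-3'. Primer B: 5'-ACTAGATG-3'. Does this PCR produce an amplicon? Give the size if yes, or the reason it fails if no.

No product — primer A has no binding site in the template.

Primer A (ACATTAC) does not match the top strand, and its reverse complement GTAATGT does not match either.
With no annealing site for primer A, no amplification occurs.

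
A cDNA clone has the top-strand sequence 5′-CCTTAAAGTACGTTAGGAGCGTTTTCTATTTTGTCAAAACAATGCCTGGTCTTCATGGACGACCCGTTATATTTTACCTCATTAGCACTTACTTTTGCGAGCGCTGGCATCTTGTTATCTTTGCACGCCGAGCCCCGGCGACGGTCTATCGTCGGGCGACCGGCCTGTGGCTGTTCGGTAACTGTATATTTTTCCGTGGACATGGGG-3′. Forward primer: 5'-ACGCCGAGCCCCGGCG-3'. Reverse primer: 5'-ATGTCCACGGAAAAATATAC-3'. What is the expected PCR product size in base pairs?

79 bp

The forward primer matches the template at positions 125–140.
The reverse primer's reverse complement is GTATATTTTTCCGTGGACAT, which matches the template at positions 184–203.
The product runs from position 125 to position 203, so its length is 203 − 125 + 1 = 79 bp.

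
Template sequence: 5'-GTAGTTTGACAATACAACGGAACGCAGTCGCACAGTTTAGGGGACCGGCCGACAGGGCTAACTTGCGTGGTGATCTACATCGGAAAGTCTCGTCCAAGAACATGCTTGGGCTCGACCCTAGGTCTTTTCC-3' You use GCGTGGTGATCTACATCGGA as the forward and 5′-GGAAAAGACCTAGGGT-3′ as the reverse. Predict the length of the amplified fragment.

66 bp

Scanning the template, GCGTGGTGATCTACATCGGA occurs at positions 65–84; this primer anneals to the bottom strand there with its 3' end pointing downstream.
Taking the reverse complement of GGAAAAGACCTAGGGT gives ACCCTAGGTCTTTTCC, found at positions 115–130 on the template; the primer anneals here to the top strand with its 3' end pointing upstream.
Product length = (reverse-primer end) − (forward-primer start) + 1 = 130 − 65 + 1 = 66 bp.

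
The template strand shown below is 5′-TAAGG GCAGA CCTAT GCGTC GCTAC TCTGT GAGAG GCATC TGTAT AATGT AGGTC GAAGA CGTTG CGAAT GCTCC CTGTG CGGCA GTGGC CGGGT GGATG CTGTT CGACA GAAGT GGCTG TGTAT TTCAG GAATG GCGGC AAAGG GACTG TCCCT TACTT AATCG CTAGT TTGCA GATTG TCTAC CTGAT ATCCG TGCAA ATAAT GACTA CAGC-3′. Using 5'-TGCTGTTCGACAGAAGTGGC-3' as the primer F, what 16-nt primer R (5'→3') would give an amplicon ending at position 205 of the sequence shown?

The forward primer binds at positions 99–118; the product's 3' end on the top strand is position 205.
The reverse primer anneals to the top strand over positions 190–205, i.e. to TATCCGTGCAAATAAT.
Its sequence written 5'→3' is the reverse complement: ATTATTTGCACGGATA.

5'-ATTATTTGCACGGATA-3'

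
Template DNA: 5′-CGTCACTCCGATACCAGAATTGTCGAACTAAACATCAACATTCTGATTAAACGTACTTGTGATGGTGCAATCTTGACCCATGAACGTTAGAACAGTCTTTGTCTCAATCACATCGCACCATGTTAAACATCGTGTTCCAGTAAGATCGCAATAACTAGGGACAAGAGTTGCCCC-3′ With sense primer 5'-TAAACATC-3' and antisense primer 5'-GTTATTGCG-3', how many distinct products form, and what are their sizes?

Two products: 127 bp, 32 bp

The forward primer TAAACATC matches the top strand at positions 29–36, 124–131.
The reverse primer's reverse complement is CGCAATAAC, matching at positions 147–155.
Each forward site pairs with the reverse site to give a product ending at position 155: sizes 127, 32 bp.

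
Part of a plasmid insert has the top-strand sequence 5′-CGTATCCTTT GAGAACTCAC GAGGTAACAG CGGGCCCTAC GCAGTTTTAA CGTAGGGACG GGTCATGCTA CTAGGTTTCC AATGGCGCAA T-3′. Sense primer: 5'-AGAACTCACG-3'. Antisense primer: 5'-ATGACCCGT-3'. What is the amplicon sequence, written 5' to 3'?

Forward primer AGAACTCACG is found on the top strand at positions 12–21.
Taking the reverse complement of ATGACCCGT gives ACGGGTCAT, found at positions 58–66 on the template; the primer anneals here to the top strand with its 3' end pointing upstream.
The product is the template from position 12 through 66 (55 bp).

5'-AGAACTCACGAGGTAACAGCGGGCCCTACGCAGTTTTAACGTAGGGACGGGTCAT-3'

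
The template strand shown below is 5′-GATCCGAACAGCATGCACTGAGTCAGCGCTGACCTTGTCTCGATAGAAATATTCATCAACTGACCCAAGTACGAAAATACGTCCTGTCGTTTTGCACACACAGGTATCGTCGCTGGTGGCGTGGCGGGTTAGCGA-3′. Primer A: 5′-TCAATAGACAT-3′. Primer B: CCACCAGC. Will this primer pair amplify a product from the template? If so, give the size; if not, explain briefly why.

Primer A (TCAATAGACAT) does not match the top strand, and its reverse complement ATGTCTATTGA does not match either.
With no annealing site for primer A, no amplification occurs.

No product — primer A has no binding site in the template.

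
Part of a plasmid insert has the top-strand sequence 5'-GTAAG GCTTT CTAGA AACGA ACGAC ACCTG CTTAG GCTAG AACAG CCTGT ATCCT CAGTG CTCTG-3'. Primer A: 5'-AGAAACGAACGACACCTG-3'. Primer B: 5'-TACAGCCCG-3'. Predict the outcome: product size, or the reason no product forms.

Primer B (TACAGCCCG) does not match the top strand, and its reverse complement CGGGCTGTA does not match either.
With no annealing site for primer B, no amplification occurs.

No product — primer B has no binding site in the template.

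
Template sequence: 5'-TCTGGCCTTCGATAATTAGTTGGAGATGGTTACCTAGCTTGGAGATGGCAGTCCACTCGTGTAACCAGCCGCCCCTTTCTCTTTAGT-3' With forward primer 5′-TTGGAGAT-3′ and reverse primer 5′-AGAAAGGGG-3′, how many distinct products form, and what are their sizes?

The forward primer TTGGAGAT matches the top strand at positions 20–27, 39–46.
The reverse primer's reverse complement is CCCCTTTCT, matching at positions 72–80.
Each forward site pairs with the reverse site to give a product ending at position 80: sizes 61, 42 bp.

Two products: 61 bp, 42 bp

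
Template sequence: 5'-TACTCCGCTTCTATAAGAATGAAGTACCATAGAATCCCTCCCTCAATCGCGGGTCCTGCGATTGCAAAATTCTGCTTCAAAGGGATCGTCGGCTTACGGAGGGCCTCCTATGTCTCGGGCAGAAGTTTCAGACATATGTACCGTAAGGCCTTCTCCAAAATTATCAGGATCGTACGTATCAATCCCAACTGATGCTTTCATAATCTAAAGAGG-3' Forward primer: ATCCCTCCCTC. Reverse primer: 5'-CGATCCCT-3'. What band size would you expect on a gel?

The forward primer matches the template at positions 34–44.
Reverse complement of the reverse primer: AGGGATCG. This occurs on the top strand at positions 81–88.
Amplicon spans positions 34–88: 55 bp.

55 bp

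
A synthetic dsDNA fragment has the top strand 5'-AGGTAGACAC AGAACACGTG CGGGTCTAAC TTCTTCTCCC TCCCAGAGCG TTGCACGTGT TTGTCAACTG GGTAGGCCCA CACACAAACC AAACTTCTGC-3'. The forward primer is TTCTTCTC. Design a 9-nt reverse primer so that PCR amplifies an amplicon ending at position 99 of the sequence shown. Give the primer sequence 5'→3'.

5'-CAGAAGTTT-3'

The forward primer binds at positions 31–38; the product's 3' end on the top strand is position 99.
The reverse primer anneals to the top strand over positions 91–99, i.e. to AAACTTCTG.
Its sequence written 5'→3' is the reverse complement: CAGAAGTTT.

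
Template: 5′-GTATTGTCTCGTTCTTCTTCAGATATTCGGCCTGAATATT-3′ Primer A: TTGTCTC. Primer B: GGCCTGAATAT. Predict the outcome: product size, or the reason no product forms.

No product — both primers anneal to the same strand and extend in the same direction.

Primer A (TTGTCTC) matches the top strand at positions 4–10 (3' end points downstream).
Primer B (GGCCTGAATAT) also matches the top strand directly, at positions 29–39 — its reverse complement ATATTCAGGCC is not present.
Both primers anneal to the bottom strand with 3' ends pointing the same way, so neither can prime synthesis back toward the other.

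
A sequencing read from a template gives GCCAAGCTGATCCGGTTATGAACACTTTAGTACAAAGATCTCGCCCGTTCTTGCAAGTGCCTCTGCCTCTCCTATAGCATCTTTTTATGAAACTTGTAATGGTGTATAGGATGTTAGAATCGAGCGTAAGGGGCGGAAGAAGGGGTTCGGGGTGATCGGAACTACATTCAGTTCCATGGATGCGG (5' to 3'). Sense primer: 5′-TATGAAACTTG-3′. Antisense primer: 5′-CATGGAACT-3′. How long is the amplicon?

93 bp

Scanning the template, TATGAAACTTG occurs at positions 86–96; this primer anneals to the bottom strand there with its 3' end pointing downstream.
Reverse complement of the reverse primer: AGTTCCATG. This occurs on the top strand at positions 170–178.
Product length = (reverse-primer end) − (forward-primer start) + 1 = 178 − 86 + 1 = 93 bp.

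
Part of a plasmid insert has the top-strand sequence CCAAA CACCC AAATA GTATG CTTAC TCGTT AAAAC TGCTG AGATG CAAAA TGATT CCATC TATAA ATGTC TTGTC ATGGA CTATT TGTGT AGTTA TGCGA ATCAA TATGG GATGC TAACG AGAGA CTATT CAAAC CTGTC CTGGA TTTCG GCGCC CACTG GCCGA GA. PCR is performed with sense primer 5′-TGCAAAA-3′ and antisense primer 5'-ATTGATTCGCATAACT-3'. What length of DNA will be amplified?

63 bp

Scanning the template, TGCAAAA occurs at positions 44–50; this primer anneals to the bottom strand there with its 3' end pointing downstream.
Taking the reverse complement of ATTGATTCGCATAACT gives AGTTATGCGAATCAAT, found at positions 91–106 on the template; the primer anneals here to the top strand with its 3' end pointing upstream.
Product length = (reverse-primer end) − (forward-primer start) + 1 = 106 − 44 + 1 = 63 bp.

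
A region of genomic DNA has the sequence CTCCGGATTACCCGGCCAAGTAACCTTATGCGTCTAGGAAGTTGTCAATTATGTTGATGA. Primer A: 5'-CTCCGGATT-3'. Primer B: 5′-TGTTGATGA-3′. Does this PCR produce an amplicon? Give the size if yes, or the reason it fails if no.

No product — both primers anneal to the same strand and extend in the same direction.

Primer A (CTCCGGATT) matches the top strand at positions 1–9 (3' end points downstream).
Primer B (TGTTGATGA) also matches the top strand directly, at positions 52–60 — its reverse complement TCATCAACA is not present.
Both primers anneal to the bottom strand with 3' ends pointing the same way, so neither can prime synthesis back toward the other.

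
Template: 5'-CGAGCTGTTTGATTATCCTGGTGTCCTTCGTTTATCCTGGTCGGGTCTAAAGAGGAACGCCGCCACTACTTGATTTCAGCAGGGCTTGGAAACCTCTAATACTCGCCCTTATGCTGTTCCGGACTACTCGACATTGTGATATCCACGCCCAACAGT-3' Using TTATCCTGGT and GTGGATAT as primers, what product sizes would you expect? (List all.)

The forward primer TTATCCTGGT matches the top strand at positions 13–22, 32–41.
The reverse primer's reverse complement is ATATCCAC, matching at positions 139–146.
Each forward site pairs with the reverse site to give a product ending at position 146: sizes 134, 115 bp.

134 bp, 115 bp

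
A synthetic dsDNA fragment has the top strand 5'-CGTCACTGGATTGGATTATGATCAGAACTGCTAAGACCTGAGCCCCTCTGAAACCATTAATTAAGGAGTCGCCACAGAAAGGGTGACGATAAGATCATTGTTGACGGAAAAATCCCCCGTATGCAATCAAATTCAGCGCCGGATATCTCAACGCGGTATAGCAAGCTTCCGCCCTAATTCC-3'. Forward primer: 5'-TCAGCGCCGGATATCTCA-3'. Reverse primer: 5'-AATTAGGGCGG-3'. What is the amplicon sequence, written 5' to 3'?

5'-TCAGCGCCGGATATCTCAACGCGGTATAGCAAGCTTCCGCCCTAATT-3'

Scanning the template, TCAGCGCCGGATATCTCA occurs at positions 133–150; this primer anneals to the bottom strand there with its 3' end pointing downstream.
Taking the reverse complement of AATTAGGGCGG gives CCGCCCTAATT, found at positions 169–179 on the template; the primer anneals here to the top strand with its 3' end pointing upstream.
The product is the template from position 133 through 179 (47 bp).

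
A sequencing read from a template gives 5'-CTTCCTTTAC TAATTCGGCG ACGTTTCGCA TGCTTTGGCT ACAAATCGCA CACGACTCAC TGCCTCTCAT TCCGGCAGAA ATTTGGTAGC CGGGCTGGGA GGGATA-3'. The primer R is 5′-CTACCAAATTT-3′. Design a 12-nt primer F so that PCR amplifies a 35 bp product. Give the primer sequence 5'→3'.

5'-ACTCACTGCCTC-3'

The reverse primer's reverse complement AAATTTGGTAG matches the template at positions 79–89, so the product ends at position 89.
A 35 bp product then starts at position 89 − 35 + 1 = 55.
The forward primer is identical to the top strand there: ACTCACTGCCTC.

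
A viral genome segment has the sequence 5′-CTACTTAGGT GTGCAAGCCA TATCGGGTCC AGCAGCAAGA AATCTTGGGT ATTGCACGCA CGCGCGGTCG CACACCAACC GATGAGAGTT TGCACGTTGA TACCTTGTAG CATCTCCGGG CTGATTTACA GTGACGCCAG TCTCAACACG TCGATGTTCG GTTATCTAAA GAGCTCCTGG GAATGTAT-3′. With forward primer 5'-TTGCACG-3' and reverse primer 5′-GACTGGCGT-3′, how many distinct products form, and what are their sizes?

The forward primer TTGCACG matches the top strand at positions 52–58, 90–96.
The reverse primer's reverse complement is ACGCCAGTC, matching at positions 134–142.
Each forward site pairs with the reverse site to give a product ending at position 142: sizes 91, 53 bp.

Two products: 91 bp, 53 bp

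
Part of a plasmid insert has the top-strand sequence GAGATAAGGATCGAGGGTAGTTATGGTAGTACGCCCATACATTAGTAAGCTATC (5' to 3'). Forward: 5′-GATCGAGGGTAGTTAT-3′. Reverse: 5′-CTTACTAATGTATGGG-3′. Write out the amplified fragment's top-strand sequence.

Forward primer GATCGAGGGTAGTTAT is found on the top strand at positions 9–24.
Taking the reverse complement of CTTACTAATGTATGGG gives CCCATACATTAGTAAG, found at positions 34–49 on the template; the primer anneals here to the top strand with its 3' end pointing upstream.
The product is the template from position 9 through 49 (41 bp).

5'-GATCGAGGGTAGTTATGGTAGTACGCCCATACATTAGTAAG-3'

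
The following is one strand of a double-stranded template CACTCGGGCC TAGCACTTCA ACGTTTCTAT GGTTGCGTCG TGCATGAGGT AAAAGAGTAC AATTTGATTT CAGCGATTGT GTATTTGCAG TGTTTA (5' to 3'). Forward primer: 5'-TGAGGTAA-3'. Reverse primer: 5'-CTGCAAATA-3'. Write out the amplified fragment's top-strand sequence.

Forward primer TGAGGTAA is found on the top strand at positions 45–52.
Reverse complement of the reverse primer: TATTTGCAG. This occurs on the top strand at positions 82–90.
The product is the template from position 45 through 90 (46 bp).

5'-TGAGGTAAAAGAGTACAATTTGATTTCAGCGATTGTGTATTTGCAG-3'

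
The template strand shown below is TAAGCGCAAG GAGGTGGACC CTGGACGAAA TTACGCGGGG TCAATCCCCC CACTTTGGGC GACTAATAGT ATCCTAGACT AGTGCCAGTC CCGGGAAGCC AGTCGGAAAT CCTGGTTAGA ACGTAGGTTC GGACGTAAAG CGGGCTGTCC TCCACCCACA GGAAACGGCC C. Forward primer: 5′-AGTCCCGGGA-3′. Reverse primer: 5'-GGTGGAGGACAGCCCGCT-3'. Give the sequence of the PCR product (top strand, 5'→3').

5'-AGTCCCGGGAAGCCAGTCGGAAATCCTGGTTAGAACGTAGGTTCGGACGTAAAGCGGGCTGTCCTCCACC-3'

Forward primer AGTCCCGGGA is found on the top strand at positions 87–96.
The reverse primer's reverse complement is AGCGGGCTGTCCTCCACC, which matches the template at positions 139–156.
The product is the template from position 87 through 156 (70 bp).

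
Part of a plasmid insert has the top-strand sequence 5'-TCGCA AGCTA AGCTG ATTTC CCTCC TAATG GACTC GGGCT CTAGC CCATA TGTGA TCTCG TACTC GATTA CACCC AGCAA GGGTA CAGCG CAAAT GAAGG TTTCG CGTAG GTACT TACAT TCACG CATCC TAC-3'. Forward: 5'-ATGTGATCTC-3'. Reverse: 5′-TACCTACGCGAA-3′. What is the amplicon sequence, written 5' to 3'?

Forward primer ATGTGATCTC is found on the top strand at positions 50–59.
Taking the reverse complement of TACCTACGCGAA gives TTCGCGTAGGTA, found at positions 102–113 on the template; the primer anneals here to the top strand with its 3' end pointing upstream.
The product is the template from position 50 through 113 (64 bp).

5'-ATGTGATCTCGTACTCGATTACACCCAGCAAGGGTACAGCGCAAATGAAGGTTTCGCGTAGGTA-3'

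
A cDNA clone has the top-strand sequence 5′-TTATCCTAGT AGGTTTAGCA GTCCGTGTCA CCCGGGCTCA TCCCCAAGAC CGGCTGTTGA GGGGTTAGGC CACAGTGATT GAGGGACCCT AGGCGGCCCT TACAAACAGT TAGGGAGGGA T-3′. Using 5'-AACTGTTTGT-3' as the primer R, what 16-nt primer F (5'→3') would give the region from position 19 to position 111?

5'-CAGTCCGTGTCACCCG-3'

The reverse primer's reverse complement ACAAACAGTT matches the template at positions 102–111; the product starts at position 19.
The forward primer is identical to the top strand over positions 19–34: CAGTCCGTGTCACCCG.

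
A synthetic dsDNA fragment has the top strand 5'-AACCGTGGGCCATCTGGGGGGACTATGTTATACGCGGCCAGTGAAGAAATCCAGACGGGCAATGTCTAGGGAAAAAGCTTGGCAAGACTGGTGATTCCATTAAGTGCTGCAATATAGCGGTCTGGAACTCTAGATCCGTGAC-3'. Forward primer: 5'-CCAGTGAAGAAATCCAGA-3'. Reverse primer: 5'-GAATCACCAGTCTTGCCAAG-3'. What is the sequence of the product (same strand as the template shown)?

Scanning the template, CCAGTGAAGAAATCCAGA occurs at positions 38–55; this primer anneals to the bottom strand there with its 3' end pointing downstream.
The reverse primer's reverse complement is CTTGGCAAGACTGGTGATTC, which matches the template at positions 78–97.
The product is the template from position 38 through 97 (60 bp).

5'-CCAGTGAAGAAATCCAGACGGGCAATGTCTAGGGAAAAAGCTTGGCAAGACTGGTGATTC-3'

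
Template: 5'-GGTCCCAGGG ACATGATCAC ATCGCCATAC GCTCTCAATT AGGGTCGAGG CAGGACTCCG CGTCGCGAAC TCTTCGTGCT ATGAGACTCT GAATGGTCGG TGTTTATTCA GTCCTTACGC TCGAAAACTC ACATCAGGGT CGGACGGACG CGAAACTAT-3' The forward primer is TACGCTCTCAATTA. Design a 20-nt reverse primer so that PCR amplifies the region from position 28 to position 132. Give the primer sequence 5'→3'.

5'-GTGAGTTTTCGAGCGTAAGG-3'

The product's 3' end on the top strand is position 132.
The reverse primer anneals to the top strand over positions 113–132, i.e. to CCTTACGCTCGAAAACTCAC.
Its sequence written 5'→3' is the reverse complement: GTGAGTTTTCGAGCGTAAGG.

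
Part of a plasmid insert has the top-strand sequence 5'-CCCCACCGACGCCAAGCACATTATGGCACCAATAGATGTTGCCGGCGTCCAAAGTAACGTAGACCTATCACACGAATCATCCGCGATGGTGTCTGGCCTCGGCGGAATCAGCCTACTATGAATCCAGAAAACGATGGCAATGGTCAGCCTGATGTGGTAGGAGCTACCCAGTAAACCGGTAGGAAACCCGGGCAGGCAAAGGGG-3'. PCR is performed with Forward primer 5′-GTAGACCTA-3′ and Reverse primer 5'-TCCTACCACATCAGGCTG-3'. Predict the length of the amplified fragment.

104 bp

Forward primer GTAGACCTA is found on the top strand at positions 59–67.
Reverse complement of the reverse primer: CAGCCTGATGTGGTAGGA. This occurs on the top strand at positions 145–162.
Product length = (reverse-primer end) − (forward-primer start) + 1 = 162 − 59 + 1 = 104 bp.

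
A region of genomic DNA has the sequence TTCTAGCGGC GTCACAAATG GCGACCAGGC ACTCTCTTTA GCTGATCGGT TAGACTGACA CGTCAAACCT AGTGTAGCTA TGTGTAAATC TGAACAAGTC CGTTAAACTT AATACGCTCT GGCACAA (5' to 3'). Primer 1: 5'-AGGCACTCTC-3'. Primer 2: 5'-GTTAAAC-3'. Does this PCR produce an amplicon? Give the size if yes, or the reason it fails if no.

No product — both primers anneal to the same strand and extend in the same direction.

Primer 1 (AGGCACTCTC) matches the top strand at positions 27–36 (3' end points downstream).
Primer 2 (GTTAAAC) also matches the top strand directly, at positions 102–108 — its reverse complement GTTTAAC is not present.
Both primers anneal to the bottom strand with 3' ends pointing the same way, so neither can prime synthesis back toward the other.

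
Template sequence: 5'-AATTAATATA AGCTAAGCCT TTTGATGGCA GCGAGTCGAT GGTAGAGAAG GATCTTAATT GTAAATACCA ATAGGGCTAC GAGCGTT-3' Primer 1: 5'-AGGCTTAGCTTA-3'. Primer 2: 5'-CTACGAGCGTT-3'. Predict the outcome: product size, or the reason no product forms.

No product — the primers' 3' ends point away from each other.

Primer 1 (AGGCTTAGCTTA) has reverse complement TAAGCTAAGCCT, which matches the top strand at positions 9–20; primer 1 anneals to the top strand there with its 3' end pointing upstream toward position 9.
Primer 2 (CTACGAGCGTT) matches the top strand directly at positions 77–87; it anneals to the bottom strand with its 3' end pointing downstream toward position 87.
The 3' ends diverge (primer 1 extends toward position 1, primer 2 toward position 87), so the primers never converge on a shared product.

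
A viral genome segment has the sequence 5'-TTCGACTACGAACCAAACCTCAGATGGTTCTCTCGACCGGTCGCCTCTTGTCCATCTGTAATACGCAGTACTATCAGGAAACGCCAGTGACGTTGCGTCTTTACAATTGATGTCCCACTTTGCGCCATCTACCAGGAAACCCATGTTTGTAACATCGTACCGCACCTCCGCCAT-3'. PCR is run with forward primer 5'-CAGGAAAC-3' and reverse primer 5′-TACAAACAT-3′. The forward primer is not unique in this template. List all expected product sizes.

77 bp, 19 bp

The forward primer CAGGAAAC matches the top strand at positions 75–82, 133–140.
The reverse primer's reverse complement is ATGTTTGTA, matching at positions 143–151.
Each forward site pairs with the reverse site to give a product ending at position 151: sizes 77, 19 bp.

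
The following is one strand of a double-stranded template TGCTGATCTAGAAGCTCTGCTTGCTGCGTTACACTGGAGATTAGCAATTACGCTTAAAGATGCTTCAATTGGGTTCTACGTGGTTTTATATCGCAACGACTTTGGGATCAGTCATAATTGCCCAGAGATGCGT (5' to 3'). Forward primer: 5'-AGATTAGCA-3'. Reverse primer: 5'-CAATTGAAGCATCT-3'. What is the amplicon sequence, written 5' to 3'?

5'-AGATTAGCAATTACGCTTAAAGATGCTTCAATTG-3'

The forward primer matches the template at positions 38–46.
Taking the reverse complement of CAATTGAAGCATCT gives AGATGCTTCAATTG, found at positions 58–71 on the template; the primer anneals here to the top strand with its 3' end pointing upstream.
The product is the template from position 38 through 71 (34 bp).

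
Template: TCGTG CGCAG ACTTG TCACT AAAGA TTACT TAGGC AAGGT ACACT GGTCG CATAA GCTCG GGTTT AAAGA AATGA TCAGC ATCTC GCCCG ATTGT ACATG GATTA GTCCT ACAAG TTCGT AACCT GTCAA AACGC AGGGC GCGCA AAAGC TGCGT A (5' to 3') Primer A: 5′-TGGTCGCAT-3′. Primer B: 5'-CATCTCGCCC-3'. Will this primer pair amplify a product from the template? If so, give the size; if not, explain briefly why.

No product — both primers anneal to the same strand and extend in the same direction.

Primer A (TGGTCGCAT) matches the top strand at positions 45–53 (3' end points downstream).
Primer B (CATCTCGCCC) also matches the top strand directly, at positions 80–89 — its reverse complement GGGCGAGATG is not present.
Both primers anneal to the bottom strand with 3' ends pointing the same way, so neither can prime synthesis back toward the other.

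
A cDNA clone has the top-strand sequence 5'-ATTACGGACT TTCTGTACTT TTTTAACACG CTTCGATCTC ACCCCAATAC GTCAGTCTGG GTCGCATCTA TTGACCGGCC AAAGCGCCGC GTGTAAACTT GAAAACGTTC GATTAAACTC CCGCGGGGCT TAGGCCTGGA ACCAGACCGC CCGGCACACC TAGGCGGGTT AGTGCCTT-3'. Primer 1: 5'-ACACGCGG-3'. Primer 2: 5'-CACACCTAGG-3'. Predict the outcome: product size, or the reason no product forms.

Primer 1 (ACACGCGG) has reverse complement CCGCGTGT, which matches the top strand at positions 87–94; primer 1 anneals to the top strand there with its 3' end pointing upstream toward position 87.
Primer 2 (CACACCTAGG) matches the top strand directly at positions 155–164; it anneals to the bottom strand with its 3' end pointing downstream toward position 164.
The 3' ends diverge (primer 1 extends toward position 1, primer 2 toward position 178), so the primers never converge on a shared product.

No product — the primers' 3' ends point away from each other.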